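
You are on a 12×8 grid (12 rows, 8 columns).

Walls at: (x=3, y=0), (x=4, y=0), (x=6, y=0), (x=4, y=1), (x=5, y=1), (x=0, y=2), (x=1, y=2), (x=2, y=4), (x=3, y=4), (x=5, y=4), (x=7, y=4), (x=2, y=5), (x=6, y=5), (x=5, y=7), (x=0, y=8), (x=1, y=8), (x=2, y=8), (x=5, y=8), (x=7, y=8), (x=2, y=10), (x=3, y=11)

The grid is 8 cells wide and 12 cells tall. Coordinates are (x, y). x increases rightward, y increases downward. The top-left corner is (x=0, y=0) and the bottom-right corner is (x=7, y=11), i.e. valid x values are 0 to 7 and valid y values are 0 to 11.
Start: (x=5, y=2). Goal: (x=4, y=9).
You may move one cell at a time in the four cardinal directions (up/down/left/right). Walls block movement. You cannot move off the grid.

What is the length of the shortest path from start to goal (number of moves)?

BFS from (x=5, y=2) until reaching (x=4, y=9):
  Distance 0: (x=5, y=2)
  Distance 1: (x=4, y=2), (x=6, y=2), (x=5, y=3)
  Distance 2: (x=6, y=1), (x=3, y=2), (x=7, y=2), (x=4, y=3), (x=6, y=3)
  Distance 3: (x=3, y=1), (x=7, y=1), (x=2, y=2), (x=3, y=3), (x=7, y=3), (x=4, y=4), (x=6, y=4)
  Distance 4: (x=7, y=0), (x=2, y=1), (x=2, y=3), (x=4, y=5)
  Distance 5: (x=2, y=0), (x=1, y=1), (x=1, y=3), (x=3, y=5), (x=5, y=5), (x=4, y=6)
  Distance 6: (x=1, y=0), (x=0, y=1), (x=0, y=3), (x=1, y=4), (x=3, y=6), (x=5, y=6), (x=4, y=7)
  Distance 7: (x=0, y=0), (x=0, y=4), (x=1, y=5), (x=2, y=6), (x=6, y=6), (x=3, y=7), (x=4, y=8)
  Distance 8: (x=0, y=5), (x=1, y=6), (x=7, y=6), (x=2, y=7), (x=6, y=7), (x=3, y=8), (x=4, y=9)  <- goal reached here
One shortest path (8 moves): (x=5, y=2) -> (x=4, y=2) -> (x=4, y=3) -> (x=4, y=4) -> (x=4, y=5) -> (x=4, y=6) -> (x=4, y=7) -> (x=4, y=8) -> (x=4, y=9)

Answer: Shortest path length: 8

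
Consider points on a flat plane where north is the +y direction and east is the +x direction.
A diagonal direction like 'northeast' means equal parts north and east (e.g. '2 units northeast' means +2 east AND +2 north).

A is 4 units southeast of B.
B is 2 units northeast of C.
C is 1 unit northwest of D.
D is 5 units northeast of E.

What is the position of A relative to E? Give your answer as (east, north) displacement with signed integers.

Place E at the origin (east=0, north=0).
  D is 5 units northeast of E: delta (east=+5, north=+5); D at (east=5, north=5).
  C is 1 unit northwest of D: delta (east=-1, north=+1); C at (east=4, north=6).
  B is 2 units northeast of C: delta (east=+2, north=+2); B at (east=6, north=8).
  A is 4 units southeast of B: delta (east=+4, north=-4); A at (east=10, north=4).
Therefore A relative to E: (east=10, north=4).

Answer: A is at (east=10, north=4) relative to E.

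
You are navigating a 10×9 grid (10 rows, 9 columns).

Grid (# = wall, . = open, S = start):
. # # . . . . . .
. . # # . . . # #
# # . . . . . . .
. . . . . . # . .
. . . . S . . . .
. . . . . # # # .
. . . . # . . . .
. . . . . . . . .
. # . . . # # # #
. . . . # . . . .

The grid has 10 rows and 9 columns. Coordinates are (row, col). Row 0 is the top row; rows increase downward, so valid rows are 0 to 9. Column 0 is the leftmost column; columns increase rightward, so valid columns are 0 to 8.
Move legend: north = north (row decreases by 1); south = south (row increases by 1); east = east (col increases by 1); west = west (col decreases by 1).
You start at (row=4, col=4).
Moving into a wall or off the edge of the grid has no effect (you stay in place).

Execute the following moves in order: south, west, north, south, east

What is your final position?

Start: (row=4, col=4)
  south (south): (row=4, col=4) -> (row=5, col=4)
  west (west): (row=5, col=4) -> (row=5, col=3)
  north (north): (row=5, col=3) -> (row=4, col=3)
  south (south): (row=4, col=3) -> (row=5, col=3)
  east (east): (row=5, col=3) -> (row=5, col=4)
Final: (row=5, col=4)

Answer: Final position: (row=5, col=4)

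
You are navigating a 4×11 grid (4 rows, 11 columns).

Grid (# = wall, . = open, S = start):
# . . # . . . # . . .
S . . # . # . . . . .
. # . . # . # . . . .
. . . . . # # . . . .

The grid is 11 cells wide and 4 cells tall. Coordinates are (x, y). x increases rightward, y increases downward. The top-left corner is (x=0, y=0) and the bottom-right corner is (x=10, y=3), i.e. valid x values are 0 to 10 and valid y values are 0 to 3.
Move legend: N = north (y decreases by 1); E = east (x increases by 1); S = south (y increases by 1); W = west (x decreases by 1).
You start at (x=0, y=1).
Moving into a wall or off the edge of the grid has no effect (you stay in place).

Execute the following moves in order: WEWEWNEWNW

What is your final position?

Answer: Final position: (x=0, y=1)

Derivation:
Start: (x=0, y=1)
  W (west): blocked, stay at (x=0, y=1)
  E (east): (x=0, y=1) -> (x=1, y=1)
  W (west): (x=1, y=1) -> (x=0, y=1)
  E (east): (x=0, y=1) -> (x=1, y=1)
  W (west): (x=1, y=1) -> (x=0, y=1)
  N (north): blocked, stay at (x=0, y=1)
  E (east): (x=0, y=1) -> (x=1, y=1)
  W (west): (x=1, y=1) -> (x=0, y=1)
  N (north): blocked, stay at (x=0, y=1)
  W (west): blocked, stay at (x=0, y=1)
Final: (x=0, y=1)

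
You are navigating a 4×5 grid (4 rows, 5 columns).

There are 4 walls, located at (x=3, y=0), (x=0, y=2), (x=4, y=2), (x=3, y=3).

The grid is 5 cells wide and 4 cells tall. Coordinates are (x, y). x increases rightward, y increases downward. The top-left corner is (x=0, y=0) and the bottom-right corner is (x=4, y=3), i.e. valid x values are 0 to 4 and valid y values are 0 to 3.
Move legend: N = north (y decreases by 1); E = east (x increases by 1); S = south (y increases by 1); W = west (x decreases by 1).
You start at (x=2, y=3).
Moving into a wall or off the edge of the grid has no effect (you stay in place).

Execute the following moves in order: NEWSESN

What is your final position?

Answer: Final position: (x=2, y=2)

Derivation:
Start: (x=2, y=3)
  N (north): (x=2, y=3) -> (x=2, y=2)
  E (east): (x=2, y=2) -> (x=3, y=2)
  W (west): (x=3, y=2) -> (x=2, y=2)
  S (south): (x=2, y=2) -> (x=2, y=3)
  E (east): blocked, stay at (x=2, y=3)
  S (south): blocked, stay at (x=2, y=3)
  N (north): (x=2, y=3) -> (x=2, y=2)
Final: (x=2, y=2)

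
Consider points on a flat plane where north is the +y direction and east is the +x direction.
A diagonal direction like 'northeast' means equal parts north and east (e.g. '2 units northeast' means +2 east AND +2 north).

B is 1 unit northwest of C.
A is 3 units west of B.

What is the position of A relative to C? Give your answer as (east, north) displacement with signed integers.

Place C at the origin (east=0, north=0).
  B is 1 unit northwest of C: delta (east=-1, north=+1); B at (east=-1, north=1).
  A is 3 units west of B: delta (east=-3, north=+0); A at (east=-4, north=1).
Therefore A relative to C: (east=-4, north=1).

Answer: A is at (east=-4, north=1) relative to C.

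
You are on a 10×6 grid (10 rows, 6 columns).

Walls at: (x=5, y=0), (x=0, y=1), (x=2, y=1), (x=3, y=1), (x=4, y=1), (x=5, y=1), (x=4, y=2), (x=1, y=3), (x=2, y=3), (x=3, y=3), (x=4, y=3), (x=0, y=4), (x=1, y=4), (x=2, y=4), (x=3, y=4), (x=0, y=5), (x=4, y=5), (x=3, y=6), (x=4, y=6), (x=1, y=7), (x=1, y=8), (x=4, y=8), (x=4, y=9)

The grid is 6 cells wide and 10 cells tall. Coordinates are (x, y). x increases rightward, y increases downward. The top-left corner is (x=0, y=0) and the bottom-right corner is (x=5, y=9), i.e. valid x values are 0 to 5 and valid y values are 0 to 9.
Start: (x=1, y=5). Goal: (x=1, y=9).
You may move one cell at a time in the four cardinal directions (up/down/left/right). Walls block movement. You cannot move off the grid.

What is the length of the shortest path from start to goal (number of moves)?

Answer: Shortest path length: 6

Derivation:
BFS from (x=1, y=5) until reaching (x=1, y=9):
  Distance 0: (x=1, y=5)
  Distance 1: (x=2, y=5), (x=1, y=6)
  Distance 2: (x=3, y=5), (x=0, y=6), (x=2, y=6)
  Distance 3: (x=0, y=7), (x=2, y=7)
  Distance 4: (x=3, y=7), (x=0, y=8), (x=2, y=8)
  Distance 5: (x=4, y=7), (x=3, y=8), (x=0, y=9), (x=2, y=9)
  Distance 6: (x=5, y=7), (x=1, y=9), (x=3, y=9)  <- goal reached here
One shortest path (6 moves): (x=1, y=5) -> (x=2, y=5) -> (x=2, y=6) -> (x=2, y=7) -> (x=2, y=8) -> (x=2, y=9) -> (x=1, y=9)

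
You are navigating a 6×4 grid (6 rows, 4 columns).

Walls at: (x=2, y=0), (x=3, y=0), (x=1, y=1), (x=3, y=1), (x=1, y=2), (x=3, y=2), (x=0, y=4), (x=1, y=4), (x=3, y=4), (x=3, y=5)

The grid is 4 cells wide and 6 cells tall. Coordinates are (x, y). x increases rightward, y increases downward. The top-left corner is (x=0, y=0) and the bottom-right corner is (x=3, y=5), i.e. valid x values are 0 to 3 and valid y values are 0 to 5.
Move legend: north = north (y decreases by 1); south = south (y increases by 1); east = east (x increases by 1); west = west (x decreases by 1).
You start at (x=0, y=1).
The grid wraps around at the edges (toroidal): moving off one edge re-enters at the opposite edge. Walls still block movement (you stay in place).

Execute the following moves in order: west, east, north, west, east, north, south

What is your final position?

Start: (x=0, y=1)
  west (west): blocked, stay at (x=0, y=1)
  east (east): blocked, stay at (x=0, y=1)
  north (north): (x=0, y=1) -> (x=0, y=0)
  west (west): blocked, stay at (x=0, y=0)
  east (east): (x=0, y=0) -> (x=1, y=0)
  north (north): (x=1, y=0) -> (x=1, y=5)
  south (south): (x=1, y=5) -> (x=1, y=0)
Final: (x=1, y=0)

Answer: Final position: (x=1, y=0)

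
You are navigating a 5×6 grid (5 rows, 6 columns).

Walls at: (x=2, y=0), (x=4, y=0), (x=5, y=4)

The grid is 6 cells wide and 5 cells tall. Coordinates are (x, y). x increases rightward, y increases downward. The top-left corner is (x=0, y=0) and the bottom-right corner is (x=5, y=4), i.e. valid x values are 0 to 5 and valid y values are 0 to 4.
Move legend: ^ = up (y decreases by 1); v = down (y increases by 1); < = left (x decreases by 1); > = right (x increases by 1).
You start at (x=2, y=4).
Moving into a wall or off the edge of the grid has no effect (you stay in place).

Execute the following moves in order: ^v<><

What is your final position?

Answer: Final position: (x=1, y=4)

Derivation:
Start: (x=2, y=4)
  ^ (up): (x=2, y=4) -> (x=2, y=3)
  v (down): (x=2, y=3) -> (x=2, y=4)
  < (left): (x=2, y=4) -> (x=1, y=4)
  > (right): (x=1, y=4) -> (x=2, y=4)
  < (left): (x=2, y=4) -> (x=1, y=4)
Final: (x=1, y=4)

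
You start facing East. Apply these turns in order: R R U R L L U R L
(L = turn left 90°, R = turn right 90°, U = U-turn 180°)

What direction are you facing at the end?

Start: East
  R (right (90° clockwise)) -> South
  R (right (90° clockwise)) -> West
  U (U-turn (180°)) -> East
  R (right (90° clockwise)) -> South
  L (left (90° counter-clockwise)) -> East
  L (left (90° counter-clockwise)) -> North
  U (U-turn (180°)) -> South
  R (right (90° clockwise)) -> West
  L (left (90° counter-clockwise)) -> South
Final: South

Answer: Final heading: South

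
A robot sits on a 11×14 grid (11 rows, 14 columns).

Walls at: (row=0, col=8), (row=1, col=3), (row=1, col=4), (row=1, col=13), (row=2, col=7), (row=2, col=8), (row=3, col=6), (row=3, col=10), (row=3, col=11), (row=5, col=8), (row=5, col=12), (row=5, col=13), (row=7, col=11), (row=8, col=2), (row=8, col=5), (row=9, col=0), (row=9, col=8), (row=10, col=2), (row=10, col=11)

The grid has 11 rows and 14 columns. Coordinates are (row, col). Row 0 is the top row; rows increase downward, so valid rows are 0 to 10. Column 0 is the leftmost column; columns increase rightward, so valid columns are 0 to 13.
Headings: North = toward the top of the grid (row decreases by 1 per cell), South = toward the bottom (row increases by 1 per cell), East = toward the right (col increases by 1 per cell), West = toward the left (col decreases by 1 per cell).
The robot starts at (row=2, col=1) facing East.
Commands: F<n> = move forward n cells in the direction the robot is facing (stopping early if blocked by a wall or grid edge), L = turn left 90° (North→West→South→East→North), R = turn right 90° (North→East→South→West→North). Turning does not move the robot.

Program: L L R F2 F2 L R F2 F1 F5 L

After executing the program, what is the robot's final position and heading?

Start: (row=2, col=1), facing East
  L: turn left, now facing North
  L: turn left, now facing West
  R: turn right, now facing North
  F2: move forward 2, now at (row=0, col=1)
  F2: move forward 0/2 (blocked), now at (row=0, col=1)
  L: turn left, now facing West
  R: turn right, now facing North
  F2: move forward 0/2 (blocked), now at (row=0, col=1)
  F1: move forward 0/1 (blocked), now at (row=0, col=1)
  F5: move forward 0/5 (blocked), now at (row=0, col=1)
  L: turn left, now facing West
Final: (row=0, col=1), facing West

Answer: Final position: (row=0, col=1), facing West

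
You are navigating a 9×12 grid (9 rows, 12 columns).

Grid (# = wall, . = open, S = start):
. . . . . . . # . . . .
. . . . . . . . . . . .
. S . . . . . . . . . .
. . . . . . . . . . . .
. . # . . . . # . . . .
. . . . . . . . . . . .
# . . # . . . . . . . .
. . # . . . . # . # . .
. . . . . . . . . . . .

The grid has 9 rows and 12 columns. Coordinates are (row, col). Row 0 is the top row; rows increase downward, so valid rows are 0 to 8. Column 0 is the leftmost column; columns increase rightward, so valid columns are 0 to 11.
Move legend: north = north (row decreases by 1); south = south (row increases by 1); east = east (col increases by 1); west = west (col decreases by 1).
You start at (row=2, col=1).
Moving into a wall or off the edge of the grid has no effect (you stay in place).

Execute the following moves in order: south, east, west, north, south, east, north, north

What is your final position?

Start: (row=2, col=1)
  south (south): (row=2, col=1) -> (row=3, col=1)
  east (east): (row=3, col=1) -> (row=3, col=2)
  west (west): (row=3, col=2) -> (row=3, col=1)
  north (north): (row=3, col=1) -> (row=2, col=1)
  south (south): (row=2, col=1) -> (row=3, col=1)
  east (east): (row=3, col=1) -> (row=3, col=2)
  north (north): (row=3, col=2) -> (row=2, col=2)
  north (north): (row=2, col=2) -> (row=1, col=2)
Final: (row=1, col=2)

Answer: Final position: (row=1, col=2)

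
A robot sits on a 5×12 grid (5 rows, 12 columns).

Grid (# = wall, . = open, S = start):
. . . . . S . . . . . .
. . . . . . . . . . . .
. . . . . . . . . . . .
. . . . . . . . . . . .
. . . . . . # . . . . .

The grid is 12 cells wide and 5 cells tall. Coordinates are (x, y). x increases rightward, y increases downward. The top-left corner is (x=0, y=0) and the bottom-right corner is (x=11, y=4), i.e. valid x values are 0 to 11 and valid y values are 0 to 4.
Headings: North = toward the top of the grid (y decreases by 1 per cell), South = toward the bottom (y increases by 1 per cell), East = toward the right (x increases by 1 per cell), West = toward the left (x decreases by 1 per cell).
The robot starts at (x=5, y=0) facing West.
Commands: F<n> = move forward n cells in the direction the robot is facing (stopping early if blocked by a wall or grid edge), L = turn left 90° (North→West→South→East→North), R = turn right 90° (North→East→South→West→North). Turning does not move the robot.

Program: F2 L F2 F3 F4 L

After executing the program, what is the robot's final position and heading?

Start: (x=5, y=0), facing West
  F2: move forward 2, now at (x=3, y=0)
  L: turn left, now facing South
  F2: move forward 2, now at (x=3, y=2)
  F3: move forward 2/3 (blocked), now at (x=3, y=4)
  F4: move forward 0/4 (blocked), now at (x=3, y=4)
  L: turn left, now facing East
Final: (x=3, y=4), facing East

Answer: Final position: (x=3, y=4), facing East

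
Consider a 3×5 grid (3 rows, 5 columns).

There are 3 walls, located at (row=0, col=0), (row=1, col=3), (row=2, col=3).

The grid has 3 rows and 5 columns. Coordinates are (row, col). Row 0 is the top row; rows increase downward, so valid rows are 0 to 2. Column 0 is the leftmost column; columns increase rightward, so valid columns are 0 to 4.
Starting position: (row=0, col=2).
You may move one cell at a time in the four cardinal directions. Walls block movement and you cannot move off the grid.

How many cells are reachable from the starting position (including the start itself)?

BFS flood-fill from (row=0, col=2):
  Distance 0: (row=0, col=2)
  Distance 1: (row=0, col=1), (row=0, col=3), (row=1, col=2)
  Distance 2: (row=0, col=4), (row=1, col=1), (row=2, col=2)
  Distance 3: (row=1, col=0), (row=1, col=4), (row=2, col=1)
  Distance 4: (row=2, col=0), (row=2, col=4)
Total reachable: 12 (grid has 12 open cells total)

Answer: Reachable cells: 12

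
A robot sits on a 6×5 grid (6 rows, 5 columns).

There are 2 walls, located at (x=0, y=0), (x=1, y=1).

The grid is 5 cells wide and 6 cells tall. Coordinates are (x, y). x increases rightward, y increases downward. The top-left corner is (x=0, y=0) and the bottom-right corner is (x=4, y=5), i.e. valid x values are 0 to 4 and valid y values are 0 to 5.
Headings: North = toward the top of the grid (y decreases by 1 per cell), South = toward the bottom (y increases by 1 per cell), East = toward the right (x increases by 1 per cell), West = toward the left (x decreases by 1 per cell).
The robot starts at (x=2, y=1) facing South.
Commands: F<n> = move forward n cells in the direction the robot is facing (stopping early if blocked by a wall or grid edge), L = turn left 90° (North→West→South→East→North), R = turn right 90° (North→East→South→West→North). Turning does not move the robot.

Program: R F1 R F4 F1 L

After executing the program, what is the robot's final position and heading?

Answer: Final position: (x=2, y=0), facing West

Derivation:
Start: (x=2, y=1), facing South
  R: turn right, now facing West
  F1: move forward 0/1 (blocked), now at (x=2, y=1)
  R: turn right, now facing North
  F4: move forward 1/4 (blocked), now at (x=2, y=0)
  F1: move forward 0/1 (blocked), now at (x=2, y=0)
  L: turn left, now facing West
Final: (x=2, y=0), facing West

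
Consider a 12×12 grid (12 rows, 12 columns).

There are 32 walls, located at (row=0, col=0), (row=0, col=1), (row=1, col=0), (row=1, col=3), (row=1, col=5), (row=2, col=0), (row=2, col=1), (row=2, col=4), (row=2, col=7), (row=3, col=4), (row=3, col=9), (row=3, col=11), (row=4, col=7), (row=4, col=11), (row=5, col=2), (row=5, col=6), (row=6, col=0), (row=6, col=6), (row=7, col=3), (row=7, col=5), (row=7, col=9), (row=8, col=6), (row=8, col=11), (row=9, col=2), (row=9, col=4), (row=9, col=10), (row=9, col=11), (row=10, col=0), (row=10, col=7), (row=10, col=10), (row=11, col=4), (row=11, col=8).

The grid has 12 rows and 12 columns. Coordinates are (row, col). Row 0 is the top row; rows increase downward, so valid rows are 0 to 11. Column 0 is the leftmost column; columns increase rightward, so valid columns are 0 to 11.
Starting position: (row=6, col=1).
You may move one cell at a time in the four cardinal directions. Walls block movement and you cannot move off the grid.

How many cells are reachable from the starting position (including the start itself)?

BFS flood-fill from (row=6, col=1):
  Distance 0: (row=6, col=1)
  Distance 1: (row=5, col=1), (row=6, col=2), (row=7, col=1)
  Distance 2: (row=4, col=1), (row=5, col=0), (row=6, col=3), (row=7, col=0), (row=7, col=2), (row=8, col=1)
  Distance 3: (row=3, col=1), (row=4, col=0), (row=4, col=2), (row=5, col=3), (row=6, col=4), (row=8, col=0), (row=8, col=2), (row=9, col=1)
  Distance 4: (row=3, col=0), (row=3, col=2), (row=4, col=3), (row=5, col=4), (row=6, col=5), (row=7, col=4), (row=8, col=3), (row=9, col=0), (row=10, col=1)
  Distance 5: (row=2, col=2), (row=3, col=3), (row=4, col=4), (row=5, col=5), (row=8, col=4), (row=9, col=3), (row=10, col=2), (row=11, col=1)
  Distance 6: (row=1, col=2), (row=2, col=3), (row=4, col=5), (row=8, col=5), (row=10, col=3), (row=11, col=0), (row=11, col=2)
  Distance 7: (row=0, col=2), (row=1, col=1), (row=3, col=5), (row=4, col=6), (row=9, col=5), (row=10, col=4), (row=11, col=3)
  Distance 8: (row=0, col=3), (row=2, col=5), (row=3, col=6), (row=9, col=6), (row=10, col=5)
  Distance 9: (row=0, col=4), (row=2, col=6), (row=3, col=7), (row=9, col=7), (row=10, col=6), (row=11, col=5)
  Distance 10: (row=0, col=5), (row=1, col=4), (row=1, col=6), (row=3, col=8), (row=8, col=7), (row=9, col=8), (row=11, col=6)
  Distance 11: (row=0, col=6), (row=1, col=7), (row=2, col=8), (row=4, col=8), (row=7, col=7), (row=8, col=8), (row=9, col=9), (row=10, col=8), (row=11, col=7)
  Distance 12: (row=0, col=7), (row=1, col=8), (row=2, col=9), (row=4, col=9), (row=5, col=8), (row=6, col=7), (row=7, col=6), (row=7, col=8), (row=8, col=9), (row=10, col=9)
  Distance 13: (row=0, col=8), (row=1, col=9), (row=2, col=10), (row=4, col=10), (row=5, col=7), (row=5, col=9), (row=6, col=8), (row=8, col=10), (row=11, col=9)
  Distance 14: (row=0, col=9), (row=1, col=10), (row=2, col=11), (row=3, col=10), (row=5, col=10), (row=6, col=9), (row=7, col=10), (row=11, col=10)
  Distance 15: (row=0, col=10), (row=1, col=11), (row=5, col=11), (row=6, col=10), (row=7, col=11), (row=11, col=11)
  Distance 16: (row=0, col=11), (row=6, col=11), (row=10, col=11)
Total reachable: 112 (grid has 112 open cells total)

Answer: Reachable cells: 112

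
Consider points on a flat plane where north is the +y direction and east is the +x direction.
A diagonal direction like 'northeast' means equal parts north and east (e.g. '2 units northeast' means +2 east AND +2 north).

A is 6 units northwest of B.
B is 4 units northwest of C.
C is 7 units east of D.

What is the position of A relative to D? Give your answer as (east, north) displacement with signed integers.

Place D at the origin (east=0, north=0).
  C is 7 units east of D: delta (east=+7, north=+0); C at (east=7, north=0).
  B is 4 units northwest of C: delta (east=-4, north=+4); B at (east=3, north=4).
  A is 6 units northwest of B: delta (east=-6, north=+6); A at (east=-3, north=10).
Therefore A relative to D: (east=-3, north=10).

Answer: A is at (east=-3, north=10) relative to D.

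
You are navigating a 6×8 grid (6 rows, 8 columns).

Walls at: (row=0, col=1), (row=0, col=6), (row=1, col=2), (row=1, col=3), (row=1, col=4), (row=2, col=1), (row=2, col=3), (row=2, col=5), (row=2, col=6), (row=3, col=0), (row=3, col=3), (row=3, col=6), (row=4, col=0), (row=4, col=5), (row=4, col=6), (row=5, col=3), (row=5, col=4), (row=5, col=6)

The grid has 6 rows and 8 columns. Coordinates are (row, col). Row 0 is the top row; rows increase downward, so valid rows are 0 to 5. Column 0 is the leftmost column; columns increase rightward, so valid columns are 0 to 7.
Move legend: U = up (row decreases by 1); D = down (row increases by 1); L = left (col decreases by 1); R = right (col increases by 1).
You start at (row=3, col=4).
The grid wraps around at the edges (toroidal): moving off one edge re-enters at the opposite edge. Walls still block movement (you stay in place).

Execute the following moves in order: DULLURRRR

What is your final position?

Answer: Final position: (row=2, col=4)

Derivation:
Start: (row=3, col=4)
  D (down): (row=3, col=4) -> (row=4, col=4)
  U (up): (row=4, col=4) -> (row=3, col=4)
  L (left): blocked, stay at (row=3, col=4)
  L (left): blocked, stay at (row=3, col=4)
  U (up): (row=3, col=4) -> (row=2, col=4)
  [×4]R (right): blocked, stay at (row=2, col=4)
Final: (row=2, col=4)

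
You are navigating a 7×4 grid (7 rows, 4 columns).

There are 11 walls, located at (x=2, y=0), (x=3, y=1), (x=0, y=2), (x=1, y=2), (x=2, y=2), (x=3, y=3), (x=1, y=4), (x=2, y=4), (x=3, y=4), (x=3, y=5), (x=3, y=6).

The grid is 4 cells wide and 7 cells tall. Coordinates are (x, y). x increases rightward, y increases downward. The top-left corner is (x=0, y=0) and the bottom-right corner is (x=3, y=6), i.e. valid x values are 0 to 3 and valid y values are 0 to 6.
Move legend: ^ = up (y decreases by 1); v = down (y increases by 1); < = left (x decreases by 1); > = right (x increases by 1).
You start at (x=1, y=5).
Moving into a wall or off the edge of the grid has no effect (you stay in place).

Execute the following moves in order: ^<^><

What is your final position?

Answer: Final position: (x=0, y=4)

Derivation:
Start: (x=1, y=5)
  ^ (up): blocked, stay at (x=1, y=5)
  < (left): (x=1, y=5) -> (x=0, y=5)
  ^ (up): (x=0, y=5) -> (x=0, y=4)
  > (right): blocked, stay at (x=0, y=4)
  < (left): blocked, stay at (x=0, y=4)
Final: (x=0, y=4)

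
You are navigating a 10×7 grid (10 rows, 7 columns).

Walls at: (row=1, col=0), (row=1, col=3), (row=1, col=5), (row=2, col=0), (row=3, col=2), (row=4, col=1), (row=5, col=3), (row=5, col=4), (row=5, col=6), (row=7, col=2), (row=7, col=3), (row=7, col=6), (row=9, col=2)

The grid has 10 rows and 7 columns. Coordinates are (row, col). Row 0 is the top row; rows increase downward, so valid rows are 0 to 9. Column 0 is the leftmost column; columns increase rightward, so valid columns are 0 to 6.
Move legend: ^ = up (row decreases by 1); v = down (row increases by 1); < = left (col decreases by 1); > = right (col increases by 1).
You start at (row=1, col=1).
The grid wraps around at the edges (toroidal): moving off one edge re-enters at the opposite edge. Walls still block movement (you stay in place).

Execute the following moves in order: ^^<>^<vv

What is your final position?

Start: (row=1, col=1)
  ^ (up): (row=1, col=1) -> (row=0, col=1)
  ^ (up): (row=0, col=1) -> (row=9, col=1)
  < (left): (row=9, col=1) -> (row=9, col=0)
  > (right): (row=9, col=0) -> (row=9, col=1)
  ^ (up): (row=9, col=1) -> (row=8, col=1)
  < (left): (row=8, col=1) -> (row=8, col=0)
  v (down): (row=8, col=0) -> (row=9, col=0)
  v (down): (row=9, col=0) -> (row=0, col=0)
Final: (row=0, col=0)

Answer: Final position: (row=0, col=0)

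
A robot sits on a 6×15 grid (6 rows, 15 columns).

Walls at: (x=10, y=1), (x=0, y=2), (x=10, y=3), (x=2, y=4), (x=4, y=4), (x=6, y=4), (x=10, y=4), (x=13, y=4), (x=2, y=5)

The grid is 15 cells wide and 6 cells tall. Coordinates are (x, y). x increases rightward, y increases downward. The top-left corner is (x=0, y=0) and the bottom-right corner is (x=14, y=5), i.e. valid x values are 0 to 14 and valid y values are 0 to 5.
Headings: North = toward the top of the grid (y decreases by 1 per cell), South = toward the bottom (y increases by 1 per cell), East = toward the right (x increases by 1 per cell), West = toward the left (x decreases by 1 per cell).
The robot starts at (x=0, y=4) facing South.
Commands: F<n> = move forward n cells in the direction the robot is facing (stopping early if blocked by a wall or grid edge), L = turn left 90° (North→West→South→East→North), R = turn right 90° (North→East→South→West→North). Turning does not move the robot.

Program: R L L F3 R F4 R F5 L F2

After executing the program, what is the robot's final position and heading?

Answer: Final position: (x=0, y=5), facing South

Derivation:
Start: (x=0, y=4), facing South
  R: turn right, now facing West
  L: turn left, now facing South
  L: turn left, now facing East
  F3: move forward 1/3 (blocked), now at (x=1, y=4)
  R: turn right, now facing South
  F4: move forward 1/4 (blocked), now at (x=1, y=5)
  R: turn right, now facing West
  F5: move forward 1/5 (blocked), now at (x=0, y=5)
  L: turn left, now facing South
  F2: move forward 0/2 (blocked), now at (x=0, y=5)
Final: (x=0, y=5), facing South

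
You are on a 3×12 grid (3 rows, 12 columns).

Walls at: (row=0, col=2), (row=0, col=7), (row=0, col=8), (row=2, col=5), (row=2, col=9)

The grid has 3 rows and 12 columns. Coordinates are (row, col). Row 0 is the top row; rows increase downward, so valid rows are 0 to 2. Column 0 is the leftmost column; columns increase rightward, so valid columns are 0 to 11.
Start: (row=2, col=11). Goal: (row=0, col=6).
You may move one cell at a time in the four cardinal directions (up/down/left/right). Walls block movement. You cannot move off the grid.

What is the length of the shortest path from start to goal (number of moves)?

BFS from (row=2, col=11) until reaching (row=0, col=6):
  Distance 0: (row=2, col=11)
  Distance 1: (row=1, col=11), (row=2, col=10)
  Distance 2: (row=0, col=11), (row=1, col=10)
  Distance 3: (row=0, col=10), (row=1, col=9)
  Distance 4: (row=0, col=9), (row=1, col=8)
  Distance 5: (row=1, col=7), (row=2, col=8)
  Distance 6: (row=1, col=6), (row=2, col=7)
  Distance 7: (row=0, col=6), (row=1, col=5), (row=2, col=6)  <- goal reached here
One shortest path (7 moves): (row=2, col=11) -> (row=2, col=10) -> (row=1, col=10) -> (row=1, col=9) -> (row=1, col=8) -> (row=1, col=7) -> (row=1, col=6) -> (row=0, col=6)

Answer: Shortest path length: 7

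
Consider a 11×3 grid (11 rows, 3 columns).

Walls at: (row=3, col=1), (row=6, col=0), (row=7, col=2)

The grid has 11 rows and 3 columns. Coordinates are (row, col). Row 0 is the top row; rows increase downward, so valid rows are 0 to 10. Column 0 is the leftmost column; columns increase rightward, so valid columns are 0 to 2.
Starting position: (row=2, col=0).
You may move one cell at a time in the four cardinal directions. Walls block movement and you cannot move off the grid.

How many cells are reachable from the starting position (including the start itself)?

Answer: Reachable cells: 30

Derivation:
BFS flood-fill from (row=2, col=0):
  Distance 0: (row=2, col=0)
  Distance 1: (row=1, col=0), (row=2, col=1), (row=3, col=0)
  Distance 2: (row=0, col=0), (row=1, col=1), (row=2, col=2), (row=4, col=0)
  Distance 3: (row=0, col=1), (row=1, col=2), (row=3, col=2), (row=4, col=1), (row=5, col=0)
  Distance 4: (row=0, col=2), (row=4, col=2), (row=5, col=1)
  Distance 5: (row=5, col=2), (row=6, col=1)
  Distance 6: (row=6, col=2), (row=7, col=1)
  Distance 7: (row=7, col=0), (row=8, col=1)
  Distance 8: (row=8, col=0), (row=8, col=2), (row=9, col=1)
  Distance 9: (row=9, col=0), (row=9, col=2), (row=10, col=1)
  Distance 10: (row=10, col=0), (row=10, col=2)
Total reachable: 30 (grid has 30 open cells total)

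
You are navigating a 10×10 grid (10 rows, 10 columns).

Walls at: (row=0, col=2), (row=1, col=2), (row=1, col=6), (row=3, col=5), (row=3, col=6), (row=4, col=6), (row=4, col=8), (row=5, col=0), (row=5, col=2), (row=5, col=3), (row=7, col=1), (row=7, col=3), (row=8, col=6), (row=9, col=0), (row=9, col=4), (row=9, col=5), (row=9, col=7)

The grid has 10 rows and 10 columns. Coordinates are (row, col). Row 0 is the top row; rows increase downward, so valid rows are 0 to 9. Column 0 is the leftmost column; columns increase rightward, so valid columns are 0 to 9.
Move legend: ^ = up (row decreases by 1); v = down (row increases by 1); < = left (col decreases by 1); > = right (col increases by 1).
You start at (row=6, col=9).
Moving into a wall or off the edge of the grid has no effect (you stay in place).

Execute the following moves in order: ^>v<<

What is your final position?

Answer: Final position: (row=6, col=7)

Derivation:
Start: (row=6, col=9)
  ^ (up): (row=6, col=9) -> (row=5, col=9)
  > (right): blocked, stay at (row=5, col=9)
  v (down): (row=5, col=9) -> (row=6, col=9)
  < (left): (row=6, col=9) -> (row=6, col=8)
  < (left): (row=6, col=8) -> (row=6, col=7)
Final: (row=6, col=7)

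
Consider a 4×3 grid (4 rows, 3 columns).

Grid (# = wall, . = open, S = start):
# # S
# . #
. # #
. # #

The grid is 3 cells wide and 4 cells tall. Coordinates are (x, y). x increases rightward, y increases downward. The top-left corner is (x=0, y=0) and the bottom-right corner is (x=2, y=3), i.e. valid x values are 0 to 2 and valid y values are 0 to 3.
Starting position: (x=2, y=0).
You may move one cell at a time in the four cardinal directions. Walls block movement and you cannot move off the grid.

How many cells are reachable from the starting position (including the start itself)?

BFS flood-fill from (x=2, y=0):
  Distance 0: (x=2, y=0)
Total reachable: 1 (grid has 4 open cells total)

Answer: Reachable cells: 1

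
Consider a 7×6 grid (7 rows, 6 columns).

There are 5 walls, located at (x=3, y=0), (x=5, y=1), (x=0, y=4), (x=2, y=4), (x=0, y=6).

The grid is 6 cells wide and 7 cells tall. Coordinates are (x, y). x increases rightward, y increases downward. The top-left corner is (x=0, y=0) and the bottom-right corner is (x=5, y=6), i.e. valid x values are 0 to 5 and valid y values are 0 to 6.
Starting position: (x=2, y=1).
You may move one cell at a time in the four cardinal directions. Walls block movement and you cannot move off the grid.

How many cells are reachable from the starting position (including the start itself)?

Answer: Reachable cells: 37

Derivation:
BFS flood-fill from (x=2, y=1):
  Distance 0: (x=2, y=1)
  Distance 1: (x=2, y=0), (x=1, y=1), (x=3, y=1), (x=2, y=2)
  Distance 2: (x=1, y=0), (x=0, y=1), (x=4, y=1), (x=1, y=2), (x=3, y=2), (x=2, y=3)
  Distance 3: (x=0, y=0), (x=4, y=0), (x=0, y=2), (x=4, y=2), (x=1, y=3), (x=3, y=3)
  Distance 4: (x=5, y=0), (x=5, y=2), (x=0, y=3), (x=4, y=3), (x=1, y=4), (x=3, y=4)
  Distance 5: (x=5, y=3), (x=4, y=4), (x=1, y=5), (x=3, y=5)
  Distance 6: (x=5, y=4), (x=0, y=5), (x=2, y=5), (x=4, y=5), (x=1, y=6), (x=3, y=6)
  Distance 7: (x=5, y=5), (x=2, y=6), (x=4, y=6)
  Distance 8: (x=5, y=6)
Total reachable: 37 (grid has 37 open cells total)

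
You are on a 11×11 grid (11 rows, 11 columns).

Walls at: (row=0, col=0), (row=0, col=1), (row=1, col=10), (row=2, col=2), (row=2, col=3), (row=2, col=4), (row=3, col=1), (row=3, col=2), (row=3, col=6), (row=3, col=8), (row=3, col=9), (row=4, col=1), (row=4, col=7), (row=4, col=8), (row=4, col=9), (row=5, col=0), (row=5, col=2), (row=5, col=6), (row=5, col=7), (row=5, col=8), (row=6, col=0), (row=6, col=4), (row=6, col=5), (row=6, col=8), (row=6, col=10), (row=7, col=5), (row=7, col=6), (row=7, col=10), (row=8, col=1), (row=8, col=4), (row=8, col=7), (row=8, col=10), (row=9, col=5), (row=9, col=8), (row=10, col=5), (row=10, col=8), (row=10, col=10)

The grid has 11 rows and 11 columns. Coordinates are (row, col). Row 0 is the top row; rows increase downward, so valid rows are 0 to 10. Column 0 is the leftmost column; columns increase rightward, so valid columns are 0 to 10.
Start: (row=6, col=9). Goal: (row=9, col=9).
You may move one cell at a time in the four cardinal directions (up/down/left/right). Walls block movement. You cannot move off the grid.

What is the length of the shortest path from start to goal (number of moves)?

Answer: Shortest path length: 3

Derivation:
BFS from (row=6, col=9) until reaching (row=9, col=9):
  Distance 0: (row=6, col=9)
  Distance 1: (row=5, col=9), (row=7, col=9)
  Distance 2: (row=5, col=10), (row=7, col=8), (row=8, col=9)
  Distance 3: (row=4, col=10), (row=7, col=7), (row=8, col=8), (row=9, col=9)  <- goal reached here
One shortest path (3 moves): (row=6, col=9) -> (row=7, col=9) -> (row=8, col=9) -> (row=9, col=9)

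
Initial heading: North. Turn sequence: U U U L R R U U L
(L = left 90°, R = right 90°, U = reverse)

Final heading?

Answer: Final heading: South

Derivation:
Start: North
  U (U-turn (180°)) -> South
  U (U-turn (180°)) -> North
  U (U-turn (180°)) -> South
  L (left (90° counter-clockwise)) -> East
  R (right (90° clockwise)) -> South
  R (right (90° clockwise)) -> West
  U (U-turn (180°)) -> East
  U (U-turn (180°)) -> West
  L (left (90° counter-clockwise)) -> South
Final: South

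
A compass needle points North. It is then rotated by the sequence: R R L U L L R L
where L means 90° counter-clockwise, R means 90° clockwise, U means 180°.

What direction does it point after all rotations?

Answer: Final heading: East

Derivation:
Start: North
  R (right (90° clockwise)) -> East
  R (right (90° clockwise)) -> South
  L (left (90° counter-clockwise)) -> East
  U (U-turn (180°)) -> West
  L (left (90° counter-clockwise)) -> South
  L (left (90° counter-clockwise)) -> East
  R (right (90° clockwise)) -> South
  L (left (90° counter-clockwise)) -> East
Final: East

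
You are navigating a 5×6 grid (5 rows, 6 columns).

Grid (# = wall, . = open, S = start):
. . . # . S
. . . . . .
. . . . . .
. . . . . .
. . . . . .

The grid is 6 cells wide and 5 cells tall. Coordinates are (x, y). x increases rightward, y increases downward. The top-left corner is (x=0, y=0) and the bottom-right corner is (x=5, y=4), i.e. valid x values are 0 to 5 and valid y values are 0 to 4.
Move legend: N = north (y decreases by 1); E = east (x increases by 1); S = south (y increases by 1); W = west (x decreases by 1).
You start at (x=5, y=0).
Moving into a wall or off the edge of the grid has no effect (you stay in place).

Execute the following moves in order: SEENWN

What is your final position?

Answer: Final position: (x=4, y=0)

Derivation:
Start: (x=5, y=0)
  S (south): (x=5, y=0) -> (x=5, y=1)
  E (east): blocked, stay at (x=5, y=1)
  E (east): blocked, stay at (x=5, y=1)
  N (north): (x=5, y=1) -> (x=5, y=0)
  W (west): (x=5, y=0) -> (x=4, y=0)
  N (north): blocked, stay at (x=4, y=0)
Final: (x=4, y=0)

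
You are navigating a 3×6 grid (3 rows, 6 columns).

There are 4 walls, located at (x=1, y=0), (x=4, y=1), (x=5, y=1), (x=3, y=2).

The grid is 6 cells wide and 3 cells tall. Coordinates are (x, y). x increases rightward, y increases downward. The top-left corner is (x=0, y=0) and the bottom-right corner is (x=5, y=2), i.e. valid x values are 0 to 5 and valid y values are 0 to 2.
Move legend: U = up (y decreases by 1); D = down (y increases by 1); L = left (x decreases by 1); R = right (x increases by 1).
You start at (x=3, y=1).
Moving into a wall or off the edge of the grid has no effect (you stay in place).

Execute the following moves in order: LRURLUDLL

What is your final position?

Answer: Final position: (x=1, y=1)

Derivation:
Start: (x=3, y=1)
  L (left): (x=3, y=1) -> (x=2, y=1)
  R (right): (x=2, y=1) -> (x=3, y=1)
  U (up): (x=3, y=1) -> (x=3, y=0)
  R (right): (x=3, y=0) -> (x=4, y=0)
  L (left): (x=4, y=0) -> (x=3, y=0)
  U (up): blocked, stay at (x=3, y=0)
  D (down): (x=3, y=0) -> (x=3, y=1)
  L (left): (x=3, y=1) -> (x=2, y=1)
  L (left): (x=2, y=1) -> (x=1, y=1)
Final: (x=1, y=1)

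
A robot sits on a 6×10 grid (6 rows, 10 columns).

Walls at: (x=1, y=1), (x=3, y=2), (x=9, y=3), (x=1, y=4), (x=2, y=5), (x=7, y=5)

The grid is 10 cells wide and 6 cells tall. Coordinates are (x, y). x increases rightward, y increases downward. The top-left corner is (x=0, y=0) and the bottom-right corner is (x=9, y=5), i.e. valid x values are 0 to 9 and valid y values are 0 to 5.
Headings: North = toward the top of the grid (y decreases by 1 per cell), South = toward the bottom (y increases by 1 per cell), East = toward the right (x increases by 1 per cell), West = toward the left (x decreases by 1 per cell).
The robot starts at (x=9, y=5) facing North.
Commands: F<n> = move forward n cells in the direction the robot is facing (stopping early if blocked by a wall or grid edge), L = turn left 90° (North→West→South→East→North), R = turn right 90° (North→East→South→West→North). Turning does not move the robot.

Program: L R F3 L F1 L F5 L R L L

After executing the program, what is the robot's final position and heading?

Start: (x=9, y=5), facing North
  L: turn left, now facing West
  R: turn right, now facing North
  F3: move forward 1/3 (blocked), now at (x=9, y=4)
  L: turn left, now facing West
  F1: move forward 1, now at (x=8, y=4)
  L: turn left, now facing South
  F5: move forward 1/5 (blocked), now at (x=8, y=5)
  L: turn left, now facing East
  R: turn right, now facing South
  L: turn left, now facing East
  L: turn left, now facing North
Final: (x=8, y=5), facing North

Answer: Final position: (x=8, y=5), facing North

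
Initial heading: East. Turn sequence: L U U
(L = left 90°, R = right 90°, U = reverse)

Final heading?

Answer: Final heading: North

Derivation:
Start: East
  L (left (90° counter-clockwise)) -> North
  U (U-turn (180°)) -> South
  U (U-turn (180°)) -> North
Final: North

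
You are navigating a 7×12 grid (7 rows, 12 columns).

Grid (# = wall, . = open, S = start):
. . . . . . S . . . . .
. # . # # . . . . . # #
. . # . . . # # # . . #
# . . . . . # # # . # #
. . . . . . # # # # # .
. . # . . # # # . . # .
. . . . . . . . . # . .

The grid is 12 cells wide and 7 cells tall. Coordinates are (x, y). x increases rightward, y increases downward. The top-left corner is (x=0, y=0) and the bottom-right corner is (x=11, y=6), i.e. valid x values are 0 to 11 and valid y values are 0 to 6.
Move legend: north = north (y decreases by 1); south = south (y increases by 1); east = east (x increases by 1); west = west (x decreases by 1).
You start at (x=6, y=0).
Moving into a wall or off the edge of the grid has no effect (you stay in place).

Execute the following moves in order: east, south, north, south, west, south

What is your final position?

Answer: Final position: (x=6, y=1)

Derivation:
Start: (x=6, y=0)
  east (east): (x=6, y=0) -> (x=7, y=0)
  south (south): (x=7, y=0) -> (x=7, y=1)
  north (north): (x=7, y=1) -> (x=7, y=0)
  south (south): (x=7, y=0) -> (x=7, y=1)
  west (west): (x=7, y=1) -> (x=6, y=1)
  south (south): blocked, stay at (x=6, y=1)
Final: (x=6, y=1)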